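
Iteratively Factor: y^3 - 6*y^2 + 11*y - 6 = (y - 2)*(y^2 - 4*y + 3) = (y - 2)*(y - 1)*(y - 3)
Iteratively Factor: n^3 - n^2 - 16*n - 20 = (n + 2)*(n^2 - 3*n - 10) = (n + 2)^2*(n - 5)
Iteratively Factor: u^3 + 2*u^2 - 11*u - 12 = (u - 3)*(u^2 + 5*u + 4) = (u - 3)*(u + 4)*(u + 1)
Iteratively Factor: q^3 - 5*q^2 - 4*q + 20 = (q - 5)*(q^2 - 4) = (q - 5)*(q + 2)*(q - 2)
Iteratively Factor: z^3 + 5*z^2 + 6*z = (z + 2)*(z^2 + 3*z) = z*(z + 2)*(z + 3)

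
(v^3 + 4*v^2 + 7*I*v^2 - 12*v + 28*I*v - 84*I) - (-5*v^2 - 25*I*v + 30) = v^3 + 9*v^2 + 7*I*v^2 - 12*v + 53*I*v - 30 - 84*I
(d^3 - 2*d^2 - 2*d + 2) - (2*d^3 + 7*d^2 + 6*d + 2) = -d^3 - 9*d^2 - 8*d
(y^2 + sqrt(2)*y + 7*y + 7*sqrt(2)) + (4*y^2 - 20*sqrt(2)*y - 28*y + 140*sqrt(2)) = 5*y^2 - 19*sqrt(2)*y - 21*y + 147*sqrt(2)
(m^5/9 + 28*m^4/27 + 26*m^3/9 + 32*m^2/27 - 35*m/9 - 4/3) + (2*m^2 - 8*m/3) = m^5/9 + 28*m^4/27 + 26*m^3/9 + 86*m^2/27 - 59*m/9 - 4/3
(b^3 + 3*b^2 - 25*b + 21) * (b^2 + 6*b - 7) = b^5 + 9*b^4 - 14*b^3 - 150*b^2 + 301*b - 147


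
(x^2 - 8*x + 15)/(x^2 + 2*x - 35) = (x - 3)/(x + 7)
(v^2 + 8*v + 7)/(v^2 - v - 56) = (v + 1)/(v - 8)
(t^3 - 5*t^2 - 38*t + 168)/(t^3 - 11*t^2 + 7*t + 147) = (t^2 + 2*t - 24)/(t^2 - 4*t - 21)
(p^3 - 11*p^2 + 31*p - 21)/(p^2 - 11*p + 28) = (p^2 - 4*p + 3)/(p - 4)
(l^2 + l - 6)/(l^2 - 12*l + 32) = (l^2 + l - 6)/(l^2 - 12*l + 32)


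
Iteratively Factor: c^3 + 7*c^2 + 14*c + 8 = (c + 2)*(c^2 + 5*c + 4) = (c + 1)*(c + 2)*(c + 4)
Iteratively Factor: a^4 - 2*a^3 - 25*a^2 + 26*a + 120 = (a - 3)*(a^3 + a^2 - 22*a - 40) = (a - 3)*(a + 4)*(a^2 - 3*a - 10) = (a - 3)*(a + 2)*(a + 4)*(a - 5)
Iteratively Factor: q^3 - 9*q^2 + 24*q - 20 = (q - 2)*(q^2 - 7*q + 10) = (q - 2)^2*(q - 5)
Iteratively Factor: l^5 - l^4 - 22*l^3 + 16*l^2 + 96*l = (l + 4)*(l^4 - 5*l^3 - 2*l^2 + 24*l) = (l + 2)*(l + 4)*(l^3 - 7*l^2 + 12*l) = l*(l + 2)*(l + 4)*(l^2 - 7*l + 12) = l*(l - 4)*(l + 2)*(l + 4)*(l - 3)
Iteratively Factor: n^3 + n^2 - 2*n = (n - 1)*(n^2 + 2*n) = n*(n - 1)*(n + 2)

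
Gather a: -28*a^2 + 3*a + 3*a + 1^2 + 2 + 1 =-28*a^2 + 6*a + 4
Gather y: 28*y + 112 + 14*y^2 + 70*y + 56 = 14*y^2 + 98*y + 168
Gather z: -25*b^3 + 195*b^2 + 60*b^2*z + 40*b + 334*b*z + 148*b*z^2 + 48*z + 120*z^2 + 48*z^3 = -25*b^3 + 195*b^2 + 40*b + 48*z^3 + z^2*(148*b + 120) + z*(60*b^2 + 334*b + 48)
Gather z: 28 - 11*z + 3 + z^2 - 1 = z^2 - 11*z + 30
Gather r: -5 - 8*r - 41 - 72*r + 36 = -80*r - 10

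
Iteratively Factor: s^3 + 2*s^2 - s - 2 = (s - 1)*(s^2 + 3*s + 2) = (s - 1)*(s + 2)*(s + 1)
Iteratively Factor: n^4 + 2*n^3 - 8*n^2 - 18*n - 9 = (n + 3)*(n^3 - n^2 - 5*n - 3) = (n + 1)*(n + 3)*(n^2 - 2*n - 3) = (n + 1)^2*(n + 3)*(n - 3)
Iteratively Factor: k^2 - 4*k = (k - 4)*(k)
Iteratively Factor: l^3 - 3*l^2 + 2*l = (l - 2)*(l^2 - l) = (l - 2)*(l - 1)*(l)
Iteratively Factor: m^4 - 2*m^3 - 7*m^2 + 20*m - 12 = (m - 2)*(m^3 - 7*m + 6) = (m - 2)^2*(m^2 + 2*m - 3) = (m - 2)^2*(m - 1)*(m + 3)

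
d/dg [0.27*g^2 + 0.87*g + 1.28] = 0.54*g + 0.87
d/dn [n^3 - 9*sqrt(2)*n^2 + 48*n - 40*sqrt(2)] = 3*n^2 - 18*sqrt(2)*n + 48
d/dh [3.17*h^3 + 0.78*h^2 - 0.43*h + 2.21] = 9.51*h^2 + 1.56*h - 0.43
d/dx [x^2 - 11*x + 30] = 2*x - 11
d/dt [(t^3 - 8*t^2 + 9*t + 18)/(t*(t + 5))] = (t^4 + 10*t^3 - 49*t^2 - 36*t - 90)/(t^2*(t^2 + 10*t + 25))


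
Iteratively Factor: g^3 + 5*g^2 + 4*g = (g + 4)*(g^2 + g) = g*(g + 4)*(g + 1)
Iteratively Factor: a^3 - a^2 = (a)*(a^2 - a) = a^2*(a - 1)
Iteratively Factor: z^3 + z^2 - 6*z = (z + 3)*(z^2 - 2*z) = (z - 2)*(z + 3)*(z)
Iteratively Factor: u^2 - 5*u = (u - 5)*(u)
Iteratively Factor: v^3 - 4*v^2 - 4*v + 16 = (v - 2)*(v^2 - 2*v - 8) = (v - 4)*(v - 2)*(v + 2)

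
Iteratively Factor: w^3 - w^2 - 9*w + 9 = (w - 1)*(w^2 - 9) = (w - 1)*(w + 3)*(w - 3)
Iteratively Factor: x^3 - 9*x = (x - 3)*(x^2 + 3*x) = x*(x - 3)*(x + 3)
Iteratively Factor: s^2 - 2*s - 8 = (s + 2)*(s - 4)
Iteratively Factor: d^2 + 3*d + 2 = (d + 1)*(d + 2)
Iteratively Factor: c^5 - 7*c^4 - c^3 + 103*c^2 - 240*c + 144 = (c - 1)*(c^4 - 6*c^3 - 7*c^2 + 96*c - 144) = (c - 3)*(c - 1)*(c^3 - 3*c^2 - 16*c + 48) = (c - 4)*(c - 3)*(c - 1)*(c^2 + c - 12) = (c - 4)*(c - 3)^2*(c - 1)*(c + 4)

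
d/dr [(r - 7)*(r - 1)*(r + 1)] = 3*r^2 - 14*r - 1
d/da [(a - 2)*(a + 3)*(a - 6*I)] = 3*a^2 + a*(2 - 12*I) - 6 - 6*I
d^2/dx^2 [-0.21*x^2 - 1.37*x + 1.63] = -0.420000000000000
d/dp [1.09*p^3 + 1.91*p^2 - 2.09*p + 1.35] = 3.27*p^2 + 3.82*p - 2.09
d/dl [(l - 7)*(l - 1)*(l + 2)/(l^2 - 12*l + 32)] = (l^4 - 24*l^3 + 177*l^2 - 412*l - 120)/(l^4 - 24*l^3 + 208*l^2 - 768*l + 1024)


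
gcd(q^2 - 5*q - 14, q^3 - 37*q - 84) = q - 7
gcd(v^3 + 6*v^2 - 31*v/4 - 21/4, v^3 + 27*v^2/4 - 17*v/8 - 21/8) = v^2 + 15*v/2 + 7/2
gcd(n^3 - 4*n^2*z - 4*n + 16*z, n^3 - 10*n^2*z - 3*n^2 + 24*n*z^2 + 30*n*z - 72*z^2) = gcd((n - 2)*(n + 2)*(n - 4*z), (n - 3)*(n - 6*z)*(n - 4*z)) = -n + 4*z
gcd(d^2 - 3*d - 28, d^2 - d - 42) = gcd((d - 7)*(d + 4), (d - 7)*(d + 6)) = d - 7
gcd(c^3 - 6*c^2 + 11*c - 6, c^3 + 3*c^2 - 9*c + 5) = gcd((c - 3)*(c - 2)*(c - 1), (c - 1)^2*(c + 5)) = c - 1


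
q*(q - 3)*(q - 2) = q^3 - 5*q^2 + 6*q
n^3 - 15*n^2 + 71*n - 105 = (n - 7)*(n - 5)*(n - 3)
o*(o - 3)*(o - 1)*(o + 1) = o^4 - 3*o^3 - o^2 + 3*o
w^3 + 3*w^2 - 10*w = w*(w - 2)*(w + 5)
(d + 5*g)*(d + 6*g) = d^2 + 11*d*g + 30*g^2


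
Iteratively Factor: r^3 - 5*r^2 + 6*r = (r - 3)*(r^2 - 2*r) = (r - 3)*(r - 2)*(r)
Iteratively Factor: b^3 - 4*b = (b + 2)*(b^2 - 2*b) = b*(b + 2)*(b - 2)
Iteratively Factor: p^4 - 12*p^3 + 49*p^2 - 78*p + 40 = (p - 2)*(p^3 - 10*p^2 + 29*p - 20) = (p - 2)*(p - 1)*(p^2 - 9*p + 20) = (p - 4)*(p - 2)*(p - 1)*(p - 5)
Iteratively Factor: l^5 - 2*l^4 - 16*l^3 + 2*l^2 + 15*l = (l - 5)*(l^4 + 3*l^3 - l^2 - 3*l) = l*(l - 5)*(l^3 + 3*l^2 - l - 3) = l*(l - 5)*(l - 1)*(l^2 + 4*l + 3) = l*(l - 5)*(l - 1)*(l + 1)*(l + 3)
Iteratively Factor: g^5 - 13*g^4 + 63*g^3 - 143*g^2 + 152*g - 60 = (g - 2)*(g^4 - 11*g^3 + 41*g^2 - 61*g + 30) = (g - 5)*(g - 2)*(g^3 - 6*g^2 + 11*g - 6) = (g - 5)*(g - 2)*(g - 1)*(g^2 - 5*g + 6) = (g - 5)*(g - 3)*(g - 2)*(g - 1)*(g - 2)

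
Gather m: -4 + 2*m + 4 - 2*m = 0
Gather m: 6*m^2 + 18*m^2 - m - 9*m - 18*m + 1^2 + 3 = 24*m^2 - 28*m + 4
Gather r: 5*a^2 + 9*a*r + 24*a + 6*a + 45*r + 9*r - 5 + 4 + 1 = 5*a^2 + 30*a + r*(9*a + 54)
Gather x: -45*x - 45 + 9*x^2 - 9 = 9*x^2 - 45*x - 54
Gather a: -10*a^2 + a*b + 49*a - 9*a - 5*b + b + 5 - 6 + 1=-10*a^2 + a*(b + 40) - 4*b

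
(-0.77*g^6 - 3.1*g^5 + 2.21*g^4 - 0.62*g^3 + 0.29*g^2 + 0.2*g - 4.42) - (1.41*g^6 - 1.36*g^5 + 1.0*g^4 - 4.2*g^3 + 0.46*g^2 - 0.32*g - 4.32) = -2.18*g^6 - 1.74*g^5 + 1.21*g^4 + 3.58*g^3 - 0.17*g^2 + 0.52*g - 0.0999999999999996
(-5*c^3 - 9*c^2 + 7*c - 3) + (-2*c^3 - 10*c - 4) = -7*c^3 - 9*c^2 - 3*c - 7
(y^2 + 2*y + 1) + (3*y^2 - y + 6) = 4*y^2 + y + 7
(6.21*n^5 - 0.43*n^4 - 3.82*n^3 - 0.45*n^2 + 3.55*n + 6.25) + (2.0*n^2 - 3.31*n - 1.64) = 6.21*n^5 - 0.43*n^4 - 3.82*n^3 + 1.55*n^2 + 0.24*n + 4.61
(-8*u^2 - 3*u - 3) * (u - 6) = -8*u^3 + 45*u^2 + 15*u + 18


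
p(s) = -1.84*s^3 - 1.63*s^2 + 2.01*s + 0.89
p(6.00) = -443.17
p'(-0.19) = 2.43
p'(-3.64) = -59.26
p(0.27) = 1.28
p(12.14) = -3507.04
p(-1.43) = 0.06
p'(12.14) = -851.10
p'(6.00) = -216.27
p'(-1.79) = -9.84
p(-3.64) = 60.72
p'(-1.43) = -4.62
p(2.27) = -24.47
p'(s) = -5.52*s^2 - 3.26*s + 2.01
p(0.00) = 0.89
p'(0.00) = 2.01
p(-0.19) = 0.46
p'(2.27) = -33.83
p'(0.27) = 0.73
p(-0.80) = -0.82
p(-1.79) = 2.62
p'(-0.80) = 1.09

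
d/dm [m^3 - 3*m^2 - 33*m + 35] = 3*m^2 - 6*m - 33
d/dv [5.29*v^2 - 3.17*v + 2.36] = 10.58*v - 3.17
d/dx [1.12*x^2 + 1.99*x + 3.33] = 2.24*x + 1.99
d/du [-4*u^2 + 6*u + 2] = 6 - 8*u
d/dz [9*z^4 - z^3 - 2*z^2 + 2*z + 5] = 36*z^3 - 3*z^2 - 4*z + 2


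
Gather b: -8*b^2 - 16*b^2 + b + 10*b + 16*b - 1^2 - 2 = -24*b^2 + 27*b - 3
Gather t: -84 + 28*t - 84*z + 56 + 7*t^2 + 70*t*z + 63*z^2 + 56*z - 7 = 7*t^2 + t*(70*z + 28) + 63*z^2 - 28*z - 35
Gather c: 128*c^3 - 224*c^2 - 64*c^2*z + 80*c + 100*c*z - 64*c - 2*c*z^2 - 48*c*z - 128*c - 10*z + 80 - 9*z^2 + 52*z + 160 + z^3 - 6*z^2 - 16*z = 128*c^3 + c^2*(-64*z - 224) + c*(-2*z^2 + 52*z - 112) + z^3 - 15*z^2 + 26*z + 240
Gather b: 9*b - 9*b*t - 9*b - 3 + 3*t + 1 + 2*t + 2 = -9*b*t + 5*t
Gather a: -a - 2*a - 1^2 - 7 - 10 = -3*a - 18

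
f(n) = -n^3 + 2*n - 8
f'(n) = 2 - 3*n^2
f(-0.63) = -9.01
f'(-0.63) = 0.81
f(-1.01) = -8.99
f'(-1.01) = -1.06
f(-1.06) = -8.93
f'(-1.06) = -1.37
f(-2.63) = 4.93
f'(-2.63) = -18.75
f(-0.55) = -8.93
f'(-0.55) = 1.09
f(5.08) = -128.94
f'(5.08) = -75.42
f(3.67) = -50.09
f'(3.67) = -38.41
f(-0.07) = -8.14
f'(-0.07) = 1.99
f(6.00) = -212.00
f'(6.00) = -106.00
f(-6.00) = 196.00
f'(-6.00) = -106.00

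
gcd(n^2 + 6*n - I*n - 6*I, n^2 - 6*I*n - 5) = n - I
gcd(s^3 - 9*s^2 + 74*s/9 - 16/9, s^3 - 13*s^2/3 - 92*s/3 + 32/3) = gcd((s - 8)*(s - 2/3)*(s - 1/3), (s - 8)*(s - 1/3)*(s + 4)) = s^2 - 25*s/3 + 8/3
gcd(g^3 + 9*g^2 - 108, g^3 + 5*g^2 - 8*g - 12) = g + 6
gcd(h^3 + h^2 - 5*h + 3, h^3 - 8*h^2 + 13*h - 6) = h^2 - 2*h + 1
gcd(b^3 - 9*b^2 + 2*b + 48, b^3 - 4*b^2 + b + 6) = b - 3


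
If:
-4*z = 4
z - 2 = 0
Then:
No Solution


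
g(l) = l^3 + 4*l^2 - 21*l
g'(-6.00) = 39.00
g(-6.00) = 54.00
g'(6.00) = 135.00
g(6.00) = 234.00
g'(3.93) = 56.77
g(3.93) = 39.95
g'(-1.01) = -26.02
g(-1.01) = 24.26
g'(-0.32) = -23.25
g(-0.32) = 7.10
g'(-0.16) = -22.20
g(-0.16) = 3.46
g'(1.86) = 4.26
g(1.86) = -18.79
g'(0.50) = -16.25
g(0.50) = -9.38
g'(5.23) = 102.90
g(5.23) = 142.64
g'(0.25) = -18.81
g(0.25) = -4.98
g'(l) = 3*l^2 + 8*l - 21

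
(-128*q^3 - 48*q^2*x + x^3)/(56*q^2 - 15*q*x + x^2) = (16*q^2 + 8*q*x + x^2)/(-7*q + x)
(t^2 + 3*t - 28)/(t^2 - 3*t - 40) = (-t^2 - 3*t + 28)/(-t^2 + 3*t + 40)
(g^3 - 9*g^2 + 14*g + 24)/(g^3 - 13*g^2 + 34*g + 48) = (g - 4)/(g - 8)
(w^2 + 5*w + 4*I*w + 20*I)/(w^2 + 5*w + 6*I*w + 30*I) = (w + 4*I)/(w + 6*I)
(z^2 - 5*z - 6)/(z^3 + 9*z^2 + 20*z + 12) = (z - 6)/(z^2 + 8*z + 12)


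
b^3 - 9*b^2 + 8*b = b*(b - 8)*(b - 1)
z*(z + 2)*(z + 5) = z^3 + 7*z^2 + 10*z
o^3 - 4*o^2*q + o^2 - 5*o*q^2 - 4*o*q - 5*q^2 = (o + 1)*(o - 5*q)*(o + q)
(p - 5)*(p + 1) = p^2 - 4*p - 5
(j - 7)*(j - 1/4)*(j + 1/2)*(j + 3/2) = j^4 - 21*j^3/4 - 12*j^2 - 31*j/16 + 21/16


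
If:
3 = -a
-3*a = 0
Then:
No Solution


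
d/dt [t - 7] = 1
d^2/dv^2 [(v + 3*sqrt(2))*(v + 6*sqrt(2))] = 2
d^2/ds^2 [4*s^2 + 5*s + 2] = 8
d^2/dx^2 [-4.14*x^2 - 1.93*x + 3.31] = -8.28000000000000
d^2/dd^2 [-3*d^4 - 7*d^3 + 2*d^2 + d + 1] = -36*d^2 - 42*d + 4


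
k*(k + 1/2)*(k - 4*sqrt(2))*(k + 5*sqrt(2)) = k^4 + k^3/2 + sqrt(2)*k^3 - 40*k^2 + sqrt(2)*k^2/2 - 20*k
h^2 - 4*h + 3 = (h - 3)*(h - 1)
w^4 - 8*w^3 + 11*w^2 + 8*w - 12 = (w - 6)*(w - 2)*(w - 1)*(w + 1)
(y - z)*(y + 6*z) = y^2 + 5*y*z - 6*z^2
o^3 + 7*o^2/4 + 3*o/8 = o*(o + 1/4)*(o + 3/2)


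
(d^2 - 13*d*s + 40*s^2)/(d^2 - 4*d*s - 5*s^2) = (d - 8*s)/(d + s)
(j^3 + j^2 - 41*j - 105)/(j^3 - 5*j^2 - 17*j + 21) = (j + 5)/(j - 1)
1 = 1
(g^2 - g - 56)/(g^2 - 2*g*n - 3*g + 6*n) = (g^2 - g - 56)/(g^2 - 2*g*n - 3*g + 6*n)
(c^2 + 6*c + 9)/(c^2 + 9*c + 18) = (c + 3)/(c + 6)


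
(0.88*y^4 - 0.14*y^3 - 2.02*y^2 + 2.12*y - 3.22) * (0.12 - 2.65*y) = -2.332*y^5 + 0.4766*y^4 + 5.3362*y^3 - 5.8604*y^2 + 8.7874*y - 0.3864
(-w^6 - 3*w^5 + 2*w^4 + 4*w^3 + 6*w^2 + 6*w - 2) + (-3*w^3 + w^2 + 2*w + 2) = -w^6 - 3*w^5 + 2*w^4 + w^3 + 7*w^2 + 8*w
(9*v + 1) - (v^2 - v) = -v^2 + 10*v + 1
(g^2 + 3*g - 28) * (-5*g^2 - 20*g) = -5*g^4 - 35*g^3 + 80*g^2 + 560*g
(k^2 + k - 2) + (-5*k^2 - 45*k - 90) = -4*k^2 - 44*k - 92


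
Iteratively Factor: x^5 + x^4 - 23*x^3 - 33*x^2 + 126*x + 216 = (x - 4)*(x^4 + 5*x^3 - 3*x^2 - 45*x - 54) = (x - 4)*(x + 2)*(x^3 + 3*x^2 - 9*x - 27) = (x - 4)*(x - 3)*(x + 2)*(x^2 + 6*x + 9) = (x - 4)*(x - 3)*(x + 2)*(x + 3)*(x + 3)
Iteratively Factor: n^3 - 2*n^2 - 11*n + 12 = (n - 1)*(n^2 - n - 12) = (n - 1)*(n + 3)*(n - 4)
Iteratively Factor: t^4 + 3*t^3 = (t)*(t^3 + 3*t^2) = t*(t + 3)*(t^2) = t^2*(t + 3)*(t)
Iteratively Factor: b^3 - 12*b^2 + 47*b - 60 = (b - 5)*(b^2 - 7*b + 12) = (b - 5)*(b - 3)*(b - 4)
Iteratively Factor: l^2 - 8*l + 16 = (l - 4)*(l - 4)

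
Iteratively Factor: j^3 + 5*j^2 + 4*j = (j + 4)*(j^2 + j) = (j + 1)*(j + 4)*(j)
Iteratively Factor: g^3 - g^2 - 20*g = (g - 5)*(g^2 + 4*g) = g*(g - 5)*(g + 4)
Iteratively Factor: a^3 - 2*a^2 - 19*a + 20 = (a - 1)*(a^2 - a - 20) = (a - 5)*(a - 1)*(a + 4)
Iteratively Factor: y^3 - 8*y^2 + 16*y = (y)*(y^2 - 8*y + 16) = y*(y - 4)*(y - 4)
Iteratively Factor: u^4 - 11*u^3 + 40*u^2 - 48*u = (u - 3)*(u^3 - 8*u^2 + 16*u) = (u - 4)*(u - 3)*(u^2 - 4*u) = u*(u - 4)*(u - 3)*(u - 4)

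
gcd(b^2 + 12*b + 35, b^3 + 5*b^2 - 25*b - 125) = b + 5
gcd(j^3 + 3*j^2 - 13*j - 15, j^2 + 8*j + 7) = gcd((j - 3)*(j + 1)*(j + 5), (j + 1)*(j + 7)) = j + 1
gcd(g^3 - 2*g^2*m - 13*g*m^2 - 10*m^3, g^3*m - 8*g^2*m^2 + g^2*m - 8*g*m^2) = 1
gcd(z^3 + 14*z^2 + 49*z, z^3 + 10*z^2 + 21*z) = z^2 + 7*z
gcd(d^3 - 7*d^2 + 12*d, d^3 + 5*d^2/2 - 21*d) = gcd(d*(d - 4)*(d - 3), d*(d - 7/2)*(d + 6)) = d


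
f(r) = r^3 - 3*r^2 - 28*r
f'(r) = 3*r^2 - 6*r - 28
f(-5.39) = -92.83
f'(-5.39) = 91.50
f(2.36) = -69.64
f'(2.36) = -25.45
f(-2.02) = 36.08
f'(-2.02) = -3.64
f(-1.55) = 32.47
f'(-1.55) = -11.49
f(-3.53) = 17.47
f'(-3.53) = 30.56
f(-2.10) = 36.31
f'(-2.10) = -2.17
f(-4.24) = -11.44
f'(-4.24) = 51.37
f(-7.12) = -313.67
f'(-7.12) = 166.80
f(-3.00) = 30.00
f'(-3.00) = 17.00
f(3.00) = -84.00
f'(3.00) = -19.00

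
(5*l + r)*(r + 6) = 5*l*r + 30*l + r^2 + 6*r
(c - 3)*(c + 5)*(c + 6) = c^3 + 8*c^2 - 3*c - 90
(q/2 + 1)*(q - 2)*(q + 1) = q^3/2 + q^2/2 - 2*q - 2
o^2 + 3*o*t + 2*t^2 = (o + t)*(o + 2*t)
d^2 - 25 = (d - 5)*(d + 5)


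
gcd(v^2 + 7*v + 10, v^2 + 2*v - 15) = v + 5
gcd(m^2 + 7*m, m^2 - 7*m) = m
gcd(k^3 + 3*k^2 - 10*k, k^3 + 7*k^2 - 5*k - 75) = k + 5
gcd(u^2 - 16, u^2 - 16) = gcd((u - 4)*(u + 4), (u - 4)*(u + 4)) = u^2 - 16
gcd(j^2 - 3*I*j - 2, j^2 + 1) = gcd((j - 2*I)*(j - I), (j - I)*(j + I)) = j - I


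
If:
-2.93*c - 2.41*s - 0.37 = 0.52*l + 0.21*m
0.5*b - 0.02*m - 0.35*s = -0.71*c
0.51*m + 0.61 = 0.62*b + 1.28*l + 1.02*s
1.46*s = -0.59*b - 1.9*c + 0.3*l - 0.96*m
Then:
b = 0.994110091797458*s + 0.352682551753859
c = -0.271289034935772*s - 0.23716529462768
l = 0.464188823078257 - 2.18604106563203*s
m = 0.397695834563845 - 2.27800844528348*s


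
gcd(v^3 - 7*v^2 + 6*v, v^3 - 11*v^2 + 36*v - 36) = v - 6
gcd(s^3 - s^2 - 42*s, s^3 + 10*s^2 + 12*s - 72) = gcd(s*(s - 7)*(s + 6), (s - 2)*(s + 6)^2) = s + 6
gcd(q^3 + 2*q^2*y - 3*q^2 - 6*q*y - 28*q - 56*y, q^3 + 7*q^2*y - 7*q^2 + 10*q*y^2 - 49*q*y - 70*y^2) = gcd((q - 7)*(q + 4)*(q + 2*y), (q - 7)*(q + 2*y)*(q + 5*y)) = q^2 + 2*q*y - 7*q - 14*y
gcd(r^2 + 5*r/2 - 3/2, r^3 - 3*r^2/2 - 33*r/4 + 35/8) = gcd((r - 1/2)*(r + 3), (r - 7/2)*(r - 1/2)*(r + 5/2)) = r - 1/2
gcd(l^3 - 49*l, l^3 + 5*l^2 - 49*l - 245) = l^2 - 49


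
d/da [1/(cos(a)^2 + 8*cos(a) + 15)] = 2*(cos(a) + 4)*sin(a)/(cos(a)^2 + 8*cos(a) + 15)^2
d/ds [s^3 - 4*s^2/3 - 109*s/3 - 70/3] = 3*s^2 - 8*s/3 - 109/3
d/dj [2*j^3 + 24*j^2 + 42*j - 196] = 6*j^2 + 48*j + 42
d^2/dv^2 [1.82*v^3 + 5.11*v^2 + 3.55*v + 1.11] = 10.92*v + 10.22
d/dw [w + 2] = 1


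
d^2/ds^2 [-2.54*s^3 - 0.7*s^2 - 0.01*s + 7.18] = -15.24*s - 1.4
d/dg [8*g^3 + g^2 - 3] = 2*g*(12*g + 1)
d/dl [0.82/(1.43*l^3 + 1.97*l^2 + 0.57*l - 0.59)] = (-3.5178*l^2 - 3.2308*l - 0.4674)/(1.43*l^3 + 1.97*l^2 + 0.57*l - 0.59)^2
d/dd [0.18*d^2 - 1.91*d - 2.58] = 0.36*d - 1.91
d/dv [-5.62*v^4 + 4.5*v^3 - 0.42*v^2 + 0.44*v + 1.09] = -22.48*v^3 + 13.5*v^2 - 0.84*v + 0.44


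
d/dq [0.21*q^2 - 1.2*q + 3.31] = 0.42*q - 1.2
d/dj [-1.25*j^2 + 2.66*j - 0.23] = 2.66 - 2.5*j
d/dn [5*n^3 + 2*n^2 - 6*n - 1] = 15*n^2 + 4*n - 6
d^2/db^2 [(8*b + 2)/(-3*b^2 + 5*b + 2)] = 4*((4*b + 1)*(6*b - 5)^2 + (36*b - 17)*(-3*b^2 + 5*b + 2))/(-3*b^2 + 5*b + 2)^3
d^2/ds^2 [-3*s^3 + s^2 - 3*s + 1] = 2 - 18*s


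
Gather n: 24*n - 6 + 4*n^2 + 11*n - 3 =4*n^2 + 35*n - 9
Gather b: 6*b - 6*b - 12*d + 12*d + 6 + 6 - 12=0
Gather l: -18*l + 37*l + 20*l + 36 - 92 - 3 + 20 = 39*l - 39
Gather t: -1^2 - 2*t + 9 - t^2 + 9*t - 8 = -t^2 + 7*t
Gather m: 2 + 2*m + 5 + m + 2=3*m + 9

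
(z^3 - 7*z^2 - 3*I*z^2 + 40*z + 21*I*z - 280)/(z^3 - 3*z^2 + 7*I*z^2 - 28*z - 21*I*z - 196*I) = (z^2 - 3*I*z + 40)/(z^2 + z*(4 + 7*I) + 28*I)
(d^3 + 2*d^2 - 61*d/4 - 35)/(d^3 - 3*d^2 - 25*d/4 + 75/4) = (2*d^2 - d - 28)/(2*d^2 - 11*d + 15)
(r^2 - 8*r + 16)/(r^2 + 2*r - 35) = (r^2 - 8*r + 16)/(r^2 + 2*r - 35)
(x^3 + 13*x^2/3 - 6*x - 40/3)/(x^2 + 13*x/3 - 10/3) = (3*x^2 - 2*x - 8)/(3*x - 2)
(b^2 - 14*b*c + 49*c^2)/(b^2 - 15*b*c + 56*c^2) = (b - 7*c)/(b - 8*c)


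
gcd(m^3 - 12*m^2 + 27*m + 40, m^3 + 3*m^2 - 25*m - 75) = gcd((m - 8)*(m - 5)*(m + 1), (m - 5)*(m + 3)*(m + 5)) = m - 5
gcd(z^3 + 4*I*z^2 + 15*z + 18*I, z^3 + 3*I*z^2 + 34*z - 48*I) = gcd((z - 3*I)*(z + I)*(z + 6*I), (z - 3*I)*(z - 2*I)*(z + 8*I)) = z - 3*I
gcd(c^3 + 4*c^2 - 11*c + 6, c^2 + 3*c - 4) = c - 1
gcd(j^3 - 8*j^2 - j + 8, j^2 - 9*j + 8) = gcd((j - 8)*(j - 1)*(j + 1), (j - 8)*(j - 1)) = j^2 - 9*j + 8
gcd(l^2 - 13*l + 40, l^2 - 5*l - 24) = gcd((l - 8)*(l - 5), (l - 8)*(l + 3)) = l - 8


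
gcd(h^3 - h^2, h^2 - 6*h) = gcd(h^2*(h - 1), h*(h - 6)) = h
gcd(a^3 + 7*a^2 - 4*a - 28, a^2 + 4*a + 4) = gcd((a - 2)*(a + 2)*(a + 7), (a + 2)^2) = a + 2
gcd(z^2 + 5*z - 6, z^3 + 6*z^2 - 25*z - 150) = z + 6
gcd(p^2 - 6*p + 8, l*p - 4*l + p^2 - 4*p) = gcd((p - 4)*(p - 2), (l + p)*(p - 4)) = p - 4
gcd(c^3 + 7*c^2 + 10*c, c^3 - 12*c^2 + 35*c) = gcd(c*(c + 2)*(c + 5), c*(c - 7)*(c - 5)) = c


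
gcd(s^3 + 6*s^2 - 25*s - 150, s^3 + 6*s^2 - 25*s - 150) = s^3 + 6*s^2 - 25*s - 150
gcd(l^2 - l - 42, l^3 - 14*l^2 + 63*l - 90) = 1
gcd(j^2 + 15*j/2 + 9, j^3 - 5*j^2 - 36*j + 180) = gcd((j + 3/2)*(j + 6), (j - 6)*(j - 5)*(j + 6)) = j + 6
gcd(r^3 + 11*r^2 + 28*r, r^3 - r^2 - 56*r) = r^2 + 7*r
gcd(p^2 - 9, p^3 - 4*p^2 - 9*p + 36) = p^2 - 9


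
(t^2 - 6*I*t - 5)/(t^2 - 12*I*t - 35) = (t - I)/(t - 7*I)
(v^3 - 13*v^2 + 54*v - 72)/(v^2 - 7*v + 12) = v - 6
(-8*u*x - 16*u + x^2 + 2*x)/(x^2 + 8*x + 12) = (-8*u + x)/(x + 6)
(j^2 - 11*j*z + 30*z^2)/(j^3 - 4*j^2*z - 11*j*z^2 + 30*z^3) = (-j + 6*z)/(-j^2 - j*z + 6*z^2)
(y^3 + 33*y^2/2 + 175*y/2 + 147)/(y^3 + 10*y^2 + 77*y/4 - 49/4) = 2*(y + 6)/(2*y - 1)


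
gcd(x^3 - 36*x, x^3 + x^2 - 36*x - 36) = x^2 - 36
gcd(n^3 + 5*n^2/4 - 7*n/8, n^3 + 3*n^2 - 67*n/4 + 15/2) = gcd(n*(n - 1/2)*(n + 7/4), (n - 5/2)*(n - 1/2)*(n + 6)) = n - 1/2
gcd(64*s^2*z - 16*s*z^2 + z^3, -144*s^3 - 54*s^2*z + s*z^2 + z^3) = -8*s + z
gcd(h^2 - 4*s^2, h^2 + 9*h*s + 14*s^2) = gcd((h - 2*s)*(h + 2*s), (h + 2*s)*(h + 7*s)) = h + 2*s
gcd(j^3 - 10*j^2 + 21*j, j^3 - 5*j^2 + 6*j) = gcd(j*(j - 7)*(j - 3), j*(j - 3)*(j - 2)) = j^2 - 3*j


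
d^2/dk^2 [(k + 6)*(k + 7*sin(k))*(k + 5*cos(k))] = -7*k^2*sin(k) - 5*k^2*cos(k) - 62*k*sin(k) - 70*k*sin(2*k) - 2*k*cos(k) + 6*k - 46*sin(k) - 420*sin(2*k) + 94*cos(k) + 70*cos(2*k) + 12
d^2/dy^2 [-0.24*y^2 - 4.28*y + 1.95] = -0.480000000000000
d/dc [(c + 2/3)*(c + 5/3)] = 2*c + 7/3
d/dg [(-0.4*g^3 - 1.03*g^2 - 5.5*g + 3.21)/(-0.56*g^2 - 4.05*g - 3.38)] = (0.224*g^4 + 3.24*g^3 + 5.1475*g^2 + 10.558*g + 31.5905)/(0.3136*g^4 + 4.536*g^3 + 20.1881*g^2 + 27.378*g + 11.4244)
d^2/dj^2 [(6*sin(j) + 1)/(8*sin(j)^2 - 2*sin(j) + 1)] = 4*(-864*sin(j)^5 - 88*sin(j)^4 + 100*sin(j)^2 + 589*sin(j) - 309*sin(3*j) + 48*sin(5*j) + 4)/(8*sin(j)^2 - 2*sin(j) + 1)^3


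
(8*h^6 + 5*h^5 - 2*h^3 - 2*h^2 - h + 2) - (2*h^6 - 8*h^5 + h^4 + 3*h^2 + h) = 6*h^6 + 13*h^5 - h^4 - 2*h^3 - 5*h^2 - 2*h + 2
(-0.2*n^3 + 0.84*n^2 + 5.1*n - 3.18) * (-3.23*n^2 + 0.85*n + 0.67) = 0.646*n^5 - 2.8832*n^4 - 15.893*n^3 + 15.1692*n^2 + 0.714*n - 2.1306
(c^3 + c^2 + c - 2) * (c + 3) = c^4 + 4*c^3 + 4*c^2 + c - 6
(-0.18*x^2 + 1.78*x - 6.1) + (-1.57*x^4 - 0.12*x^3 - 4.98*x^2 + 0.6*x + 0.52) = -1.57*x^4 - 0.12*x^3 - 5.16*x^2 + 2.38*x - 5.58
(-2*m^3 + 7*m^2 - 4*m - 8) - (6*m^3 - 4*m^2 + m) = -8*m^3 + 11*m^2 - 5*m - 8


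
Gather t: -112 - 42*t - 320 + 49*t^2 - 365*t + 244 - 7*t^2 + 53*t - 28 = 42*t^2 - 354*t - 216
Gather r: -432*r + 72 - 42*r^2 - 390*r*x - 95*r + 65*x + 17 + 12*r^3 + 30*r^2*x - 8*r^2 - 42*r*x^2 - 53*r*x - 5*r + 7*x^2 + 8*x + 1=12*r^3 + r^2*(30*x - 50) + r*(-42*x^2 - 443*x - 532) + 7*x^2 + 73*x + 90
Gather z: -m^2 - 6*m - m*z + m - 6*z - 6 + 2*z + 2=-m^2 - 5*m + z*(-m - 4) - 4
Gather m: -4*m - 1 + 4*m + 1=0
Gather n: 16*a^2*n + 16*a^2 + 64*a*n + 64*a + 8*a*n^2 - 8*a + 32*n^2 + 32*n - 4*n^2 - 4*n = 16*a^2 + 56*a + n^2*(8*a + 28) + n*(16*a^2 + 64*a + 28)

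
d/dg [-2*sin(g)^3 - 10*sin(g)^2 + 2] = -2*(3*sin(g) + 10)*sin(g)*cos(g)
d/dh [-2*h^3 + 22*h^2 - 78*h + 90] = -6*h^2 + 44*h - 78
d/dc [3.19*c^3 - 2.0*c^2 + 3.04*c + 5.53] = 9.57*c^2 - 4.0*c + 3.04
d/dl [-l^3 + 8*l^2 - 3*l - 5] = -3*l^2 + 16*l - 3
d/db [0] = 0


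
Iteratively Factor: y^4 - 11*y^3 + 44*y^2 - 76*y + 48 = (y - 2)*(y^3 - 9*y^2 + 26*y - 24) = (y - 2)^2*(y^2 - 7*y + 12) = (y - 4)*(y - 2)^2*(y - 3)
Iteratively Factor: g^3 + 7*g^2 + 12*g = (g + 3)*(g^2 + 4*g) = (g + 3)*(g + 4)*(g)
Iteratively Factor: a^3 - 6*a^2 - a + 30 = (a + 2)*(a^2 - 8*a + 15) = (a - 3)*(a + 2)*(a - 5)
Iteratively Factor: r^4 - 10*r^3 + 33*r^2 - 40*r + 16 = (r - 4)*(r^3 - 6*r^2 + 9*r - 4) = (r - 4)*(r - 1)*(r^2 - 5*r + 4) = (r - 4)^2*(r - 1)*(r - 1)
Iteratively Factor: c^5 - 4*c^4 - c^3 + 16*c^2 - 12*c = (c + 2)*(c^4 - 6*c^3 + 11*c^2 - 6*c) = (c - 1)*(c + 2)*(c^3 - 5*c^2 + 6*c) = (c - 2)*(c - 1)*(c + 2)*(c^2 - 3*c) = (c - 3)*(c - 2)*(c - 1)*(c + 2)*(c)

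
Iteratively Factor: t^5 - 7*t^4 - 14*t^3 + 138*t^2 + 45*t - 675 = (t + 3)*(t^4 - 10*t^3 + 16*t^2 + 90*t - 225) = (t + 3)^2*(t^3 - 13*t^2 + 55*t - 75) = (t - 3)*(t + 3)^2*(t^2 - 10*t + 25) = (t - 5)*(t - 3)*(t + 3)^2*(t - 5)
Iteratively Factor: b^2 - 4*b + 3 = (b - 1)*(b - 3)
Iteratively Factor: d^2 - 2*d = (d)*(d - 2)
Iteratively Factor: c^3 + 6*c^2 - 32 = (c - 2)*(c^2 + 8*c + 16) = (c - 2)*(c + 4)*(c + 4)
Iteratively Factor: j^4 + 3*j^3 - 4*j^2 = (j)*(j^3 + 3*j^2 - 4*j) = j*(j - 1)*(j^2 + 4*j) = j^2*(j - 1)*(j + 4)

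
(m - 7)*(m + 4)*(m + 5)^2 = m^4 + 7*m^3 - 33*m^2 - 355*m - 700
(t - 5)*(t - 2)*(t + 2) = t^3 - 5*t^2 - 4*t + 20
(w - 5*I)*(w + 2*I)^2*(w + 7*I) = w^4 + 6*I*w^3 + 23*w^2 + 132*I*w - 140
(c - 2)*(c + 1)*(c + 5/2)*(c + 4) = c^4 + 11*c^3/2 + 3*c^2/2 - 23*c - 20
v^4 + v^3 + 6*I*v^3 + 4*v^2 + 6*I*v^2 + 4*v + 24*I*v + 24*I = (v + 1)*(v - 2*I)*(v + 2*I)*(v + 6*I)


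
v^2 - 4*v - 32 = (v - 8)*(v + 4)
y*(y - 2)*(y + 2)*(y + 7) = y^4 + 7*y^3 - 4*y^2 - 28*y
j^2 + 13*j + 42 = (j + 6)*(j + 7)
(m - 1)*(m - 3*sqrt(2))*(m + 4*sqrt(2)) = m^3 - m^2 + sqrt(2)*m^2 - 24*m - sqrt(2)*m + 24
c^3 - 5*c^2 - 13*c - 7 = (c - 7)*(c + 1)^2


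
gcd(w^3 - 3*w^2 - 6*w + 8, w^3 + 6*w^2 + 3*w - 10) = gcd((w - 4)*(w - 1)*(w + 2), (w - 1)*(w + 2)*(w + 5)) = w^2 + w - 2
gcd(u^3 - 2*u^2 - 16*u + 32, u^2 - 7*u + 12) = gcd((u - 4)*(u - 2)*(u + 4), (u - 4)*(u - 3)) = u - 4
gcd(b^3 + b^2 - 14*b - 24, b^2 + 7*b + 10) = b + 2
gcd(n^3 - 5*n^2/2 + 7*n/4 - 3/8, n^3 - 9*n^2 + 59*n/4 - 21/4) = n^2 - 2*n + 3/4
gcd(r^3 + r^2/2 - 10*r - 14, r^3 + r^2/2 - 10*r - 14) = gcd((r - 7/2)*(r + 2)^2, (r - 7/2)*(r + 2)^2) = r^3 + r^2/2 - 10*r - 14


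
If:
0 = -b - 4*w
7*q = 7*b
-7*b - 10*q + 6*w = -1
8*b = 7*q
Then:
No Solution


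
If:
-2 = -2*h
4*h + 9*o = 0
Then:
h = 1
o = -4/9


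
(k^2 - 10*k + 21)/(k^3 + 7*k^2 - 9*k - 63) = (k - 7)/(k^2 + 10*k + 21)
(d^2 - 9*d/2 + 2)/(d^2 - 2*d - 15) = (-d^2 + 9*d/2 - 2)/(-d^2 + 2*d + 15)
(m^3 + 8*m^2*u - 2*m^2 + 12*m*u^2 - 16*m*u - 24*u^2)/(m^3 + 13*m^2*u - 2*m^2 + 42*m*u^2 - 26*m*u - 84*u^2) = (m + 2*u)/(m + 7*u)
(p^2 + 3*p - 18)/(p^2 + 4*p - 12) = (p - 3)/(p - 2)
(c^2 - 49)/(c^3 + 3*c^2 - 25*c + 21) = (c - 7)/(c^2 - 4*c + 3)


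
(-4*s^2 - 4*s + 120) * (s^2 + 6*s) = -4*s^4 - 28*s^3 + 96*s^2 + 720*s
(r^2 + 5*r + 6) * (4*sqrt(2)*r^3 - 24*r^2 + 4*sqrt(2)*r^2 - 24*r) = 4*sqrt(2)*r^5 - 24*r^4 + 24*sqrt(2)*r^4 - 144*r^3 + 44*sqrt(2)*r^3 - 264*r^2 + 24*sqrt(2)*r^2 - 144*r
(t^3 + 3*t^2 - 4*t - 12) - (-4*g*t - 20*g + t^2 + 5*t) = 4*g*t + 20*g + t^3 + 2*t^2 - 9*t - 12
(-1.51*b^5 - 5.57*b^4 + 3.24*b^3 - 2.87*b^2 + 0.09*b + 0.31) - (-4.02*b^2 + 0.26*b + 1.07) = -1.51*b^5 - 5.57*b^4 + 3.24*b^3 + 1.15*b^2 - 0.17*b - 0.76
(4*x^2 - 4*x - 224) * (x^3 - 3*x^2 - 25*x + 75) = 4*x^5 - 16*x^4 - 312*x^3 + 1072*x^2 + 5300*x - 16800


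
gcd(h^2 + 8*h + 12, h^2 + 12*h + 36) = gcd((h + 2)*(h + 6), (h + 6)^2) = h + 6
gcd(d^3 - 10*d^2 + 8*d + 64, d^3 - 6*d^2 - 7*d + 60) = d - 4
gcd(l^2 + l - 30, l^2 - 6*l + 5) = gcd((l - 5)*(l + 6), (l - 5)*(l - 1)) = l - 5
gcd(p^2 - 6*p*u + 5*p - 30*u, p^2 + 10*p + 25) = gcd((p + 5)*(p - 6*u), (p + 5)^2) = p + 5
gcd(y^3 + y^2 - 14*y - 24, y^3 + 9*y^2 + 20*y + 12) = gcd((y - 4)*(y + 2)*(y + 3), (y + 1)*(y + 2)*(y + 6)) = y + 2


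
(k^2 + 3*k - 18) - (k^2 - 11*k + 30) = 14*k - 48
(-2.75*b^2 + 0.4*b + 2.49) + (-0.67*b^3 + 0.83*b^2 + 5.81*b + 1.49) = -0.67*b^3 - 1.92*b^2 + 6.21*b + 3.98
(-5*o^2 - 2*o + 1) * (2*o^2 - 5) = -10*o^4 - 4*o^3 + 27*o^2 + 10*o - 5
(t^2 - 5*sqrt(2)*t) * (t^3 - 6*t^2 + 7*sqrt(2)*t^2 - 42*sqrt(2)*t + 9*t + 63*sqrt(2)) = t^5 - 6*t^4 + 2*sqrt(2)*t^4 - 61*t^3 - 12*sqrt(2)*t^3 + 18*sqrt(2)*t^2 + 420*t^2 - 630*t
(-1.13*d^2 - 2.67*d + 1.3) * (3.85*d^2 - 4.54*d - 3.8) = -4.3505*d^4 - 5.1493*d^3 + 21.4208*d^2 + 4.244*d - 4.94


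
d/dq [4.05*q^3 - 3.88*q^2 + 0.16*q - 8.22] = 12.15*q^2 - 7.76*q + 0.16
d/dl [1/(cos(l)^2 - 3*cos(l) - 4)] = (2*cos(l) - 3)*sin(l)/(sin(l)^2 + 3*cos(l) + 3)^2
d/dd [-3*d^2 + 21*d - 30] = 21 - 6*d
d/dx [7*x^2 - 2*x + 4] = 14*x - 2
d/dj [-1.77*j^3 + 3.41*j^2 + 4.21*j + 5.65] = -5.31*j^2 + 6.82*j + 4.21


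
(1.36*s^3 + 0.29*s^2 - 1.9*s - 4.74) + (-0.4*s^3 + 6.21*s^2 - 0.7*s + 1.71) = 0.96*s^3 + 6.5*s^2 - 2.6*s - 3.03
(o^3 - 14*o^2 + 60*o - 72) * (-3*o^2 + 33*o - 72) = -3*o^5 + 75*o^4 - 714*o^3 + 3204*o^2 - 6696*o + 5184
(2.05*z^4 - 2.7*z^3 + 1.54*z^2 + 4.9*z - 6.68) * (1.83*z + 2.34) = 3.7515*z^5 - 0.144000000000001*z^4 - 3.4998*z^3 + 12.5706*z^2 - 0.7584*z - 15.6312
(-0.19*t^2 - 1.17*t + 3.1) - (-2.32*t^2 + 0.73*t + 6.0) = 2.13*t^2 - 1.9*t - 2.9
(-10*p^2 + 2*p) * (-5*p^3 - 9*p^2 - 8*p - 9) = 50*p^5 + 80*p^4 + 62*p^3 + 74*p^2 - 18*p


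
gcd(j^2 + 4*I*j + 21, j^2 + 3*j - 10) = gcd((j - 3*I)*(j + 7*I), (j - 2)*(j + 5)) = 1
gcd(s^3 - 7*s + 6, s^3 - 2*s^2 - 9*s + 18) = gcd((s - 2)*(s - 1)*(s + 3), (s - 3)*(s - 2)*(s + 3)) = s^2 + s - 6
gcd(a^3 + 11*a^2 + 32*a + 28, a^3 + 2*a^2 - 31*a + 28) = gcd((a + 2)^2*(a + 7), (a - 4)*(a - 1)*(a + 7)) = a + 7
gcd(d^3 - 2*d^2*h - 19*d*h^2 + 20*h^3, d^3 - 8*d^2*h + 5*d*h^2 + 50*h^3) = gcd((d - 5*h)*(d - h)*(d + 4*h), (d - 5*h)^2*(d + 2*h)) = d - 5*h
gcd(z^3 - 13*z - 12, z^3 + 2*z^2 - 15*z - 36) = z^2 - z - 12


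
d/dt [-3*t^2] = -6*t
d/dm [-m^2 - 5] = -2*m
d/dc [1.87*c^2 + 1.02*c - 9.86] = 3.74*c + 1.02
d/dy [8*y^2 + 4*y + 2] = 16*y + 4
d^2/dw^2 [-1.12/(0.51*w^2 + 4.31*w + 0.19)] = (0.582624*w^2 + 4.923744*w - 1.12*(1.02*w + 4.31)*(2.04*w + 8.62) + 0.217056)/(0.51*w^2 + 4.31*w + 0.19)^3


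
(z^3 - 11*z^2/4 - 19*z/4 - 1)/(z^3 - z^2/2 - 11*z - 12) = (4*z^2 + 5*z + 1)/(2*(2*z^2 + 7*z + 6))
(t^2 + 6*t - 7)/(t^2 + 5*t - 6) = (t + 7)/(t + 6)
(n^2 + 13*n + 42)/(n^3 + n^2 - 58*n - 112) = (n + 6)/(n^2 - 6*n - 16)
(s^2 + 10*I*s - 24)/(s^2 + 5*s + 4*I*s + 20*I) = (s + 6*I)/(s + 5)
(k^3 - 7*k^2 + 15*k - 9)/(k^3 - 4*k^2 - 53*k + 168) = (k^2 - 4*k + 3)/(k^2 - k - 56)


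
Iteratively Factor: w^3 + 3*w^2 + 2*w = (w)*(w^2 + 3*w + 2) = w*(w + 2)*(w + 1)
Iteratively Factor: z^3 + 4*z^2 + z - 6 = (z - 1)*(z^2 + 5*z + 6) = (z - 1)*(z + 3)*(z + 2)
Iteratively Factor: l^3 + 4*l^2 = (l)*(l^2 + 4*l) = l^2*(l + 4)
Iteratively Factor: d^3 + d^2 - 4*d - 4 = (d + 1)*(d^2 - 4) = (d - 2)*(d + 1)*(d + 2)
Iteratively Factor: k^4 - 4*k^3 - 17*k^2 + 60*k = (k)*(k^3 - 4*k^2 - 17*k + 60) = k*(k - 3)*(k^2 - k - 20) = k*(k - 3)*(k + 4)*(k - 5)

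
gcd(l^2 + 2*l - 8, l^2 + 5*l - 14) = l - 2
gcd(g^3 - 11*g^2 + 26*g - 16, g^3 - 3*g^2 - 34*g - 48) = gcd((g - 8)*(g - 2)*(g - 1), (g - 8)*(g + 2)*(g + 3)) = g - 8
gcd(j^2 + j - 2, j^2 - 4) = j + 2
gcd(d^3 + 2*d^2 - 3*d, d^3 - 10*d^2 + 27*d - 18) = d - 1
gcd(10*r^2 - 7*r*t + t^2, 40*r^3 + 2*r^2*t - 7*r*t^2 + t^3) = 5*r - t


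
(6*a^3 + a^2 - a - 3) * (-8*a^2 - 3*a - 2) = -48*a^5 - 26*a^4 - 7*a^3 + 25*a^2 + 11*a + 6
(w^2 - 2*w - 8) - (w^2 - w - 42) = 34 - w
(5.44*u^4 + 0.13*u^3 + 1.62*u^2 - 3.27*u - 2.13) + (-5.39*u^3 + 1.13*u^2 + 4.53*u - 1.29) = 5.44*u^4 - 5.26*u^3 + 2.75*u^2 + 1.26*u - 3.42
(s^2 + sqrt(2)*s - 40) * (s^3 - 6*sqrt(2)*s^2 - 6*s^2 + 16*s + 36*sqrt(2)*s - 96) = s^5 - 5*sqrt(2)*s^4 - 6*s^4 - 36*s^3 + 30*sqrt(2)*s^3 + 216*s^2 + 256*sqrt(2)*s^2 - 1536*sqrt(2)*s - 640*s + 3840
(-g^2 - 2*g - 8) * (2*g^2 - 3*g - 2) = -2*g^4 - g^3 - 8*g^2 + 28*g + 16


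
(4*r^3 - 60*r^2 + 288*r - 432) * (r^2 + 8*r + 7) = 4*r^5 - 28*r^4 - 164*r^3 + 1452*r^2 - 1440*r - 3024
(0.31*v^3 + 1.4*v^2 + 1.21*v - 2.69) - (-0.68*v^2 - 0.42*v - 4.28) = 0.31*v^3 + 2.08*v^2 + 1.63*v + 1.59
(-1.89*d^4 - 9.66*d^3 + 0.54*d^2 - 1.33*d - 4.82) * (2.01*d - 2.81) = -3.7989*d^5 - 14.1057*d^4 + 28.23*d^3 - 4.1907*d^2 - 5.9509*d + 13.5442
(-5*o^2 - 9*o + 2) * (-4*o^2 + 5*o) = 20*o^4 + 11*o^3 - 53*o^2 + 10*o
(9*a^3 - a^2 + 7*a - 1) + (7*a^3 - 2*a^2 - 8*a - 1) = 16*a^3 - 3*a^2 - a - 2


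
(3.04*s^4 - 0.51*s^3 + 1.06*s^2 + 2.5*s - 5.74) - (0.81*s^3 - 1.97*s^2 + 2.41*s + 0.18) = 3.04*s^4 - 1.32*s^3 + 3.03*s^2 + 0.0899999999999999*s - 5.92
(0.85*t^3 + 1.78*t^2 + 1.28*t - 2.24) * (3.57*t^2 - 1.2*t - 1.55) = 3.0345*t^5 + 5.3346*t^4 + 1.1161*t^3 - 12.2918*t^2 + 0.704*t + 3.472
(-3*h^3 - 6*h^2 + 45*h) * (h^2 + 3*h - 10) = -3*h^5 - 15*h^4 + 57*h^3 + 195*h^2 - 450*h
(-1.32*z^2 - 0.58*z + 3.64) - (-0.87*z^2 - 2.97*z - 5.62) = -0.45*z^2 + 2.39*z + 9.26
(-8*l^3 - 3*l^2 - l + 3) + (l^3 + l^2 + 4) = -7*l^3 - 2*l^2 - l + 7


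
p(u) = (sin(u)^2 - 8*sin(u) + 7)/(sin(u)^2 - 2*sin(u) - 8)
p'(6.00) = 1.54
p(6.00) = -1.26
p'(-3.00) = -1.38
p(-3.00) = -1.06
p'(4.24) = -1.69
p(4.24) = -2.75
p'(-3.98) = -0.49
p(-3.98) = -0.18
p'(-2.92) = -1.47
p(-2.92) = -1.17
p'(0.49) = 0.76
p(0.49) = -0.40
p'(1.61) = -0.03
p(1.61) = -0.00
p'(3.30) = -1.39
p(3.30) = -1.08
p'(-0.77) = 1.95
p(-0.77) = -2.13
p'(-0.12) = 1.35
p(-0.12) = -1.03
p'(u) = (-2*sin(u)*cos(u) + 2*cos(u))*(sin(u)^2 - 8*sin(u) + 7)/(sin(u)^2 - 2*sin(u) - 8)^2 + (2*sin(u)*cos(u) - 8*cos(u))/(sin(u)^2 - 2*sin(u) - 8) = 6*(sin(u)^2 - 5*sin(u) + 13)*cos(u)/((sin(u) - 4)^2*(sin(u) + 2)^2)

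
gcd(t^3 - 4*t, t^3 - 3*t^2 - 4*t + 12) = t^2 - 4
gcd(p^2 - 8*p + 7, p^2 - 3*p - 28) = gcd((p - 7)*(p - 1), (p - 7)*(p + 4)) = p - 7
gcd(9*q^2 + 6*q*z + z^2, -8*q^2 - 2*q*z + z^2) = 1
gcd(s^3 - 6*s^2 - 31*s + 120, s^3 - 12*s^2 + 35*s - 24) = s^2 - 11*s + 24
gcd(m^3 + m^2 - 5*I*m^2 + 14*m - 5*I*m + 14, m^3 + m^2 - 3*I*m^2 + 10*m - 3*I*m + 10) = m^2 + m*(1 + 2*I) + 2*I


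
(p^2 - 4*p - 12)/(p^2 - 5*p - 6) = (p + 2)/(p + 1)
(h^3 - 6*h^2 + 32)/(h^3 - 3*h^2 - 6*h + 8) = (h - 4)/(h - 1)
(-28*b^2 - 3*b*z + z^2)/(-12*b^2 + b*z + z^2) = (-7*b + z)/(-3*b + z)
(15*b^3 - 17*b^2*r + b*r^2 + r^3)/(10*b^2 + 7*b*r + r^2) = (3*b^2 - 4*b*r + r^2)/(2*b + r)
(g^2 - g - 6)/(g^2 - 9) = (g + 2)/(g + 3)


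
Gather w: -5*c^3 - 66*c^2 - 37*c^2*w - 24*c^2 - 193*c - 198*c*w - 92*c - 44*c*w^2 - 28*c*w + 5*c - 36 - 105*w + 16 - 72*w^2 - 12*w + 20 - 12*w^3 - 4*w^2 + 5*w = -5*c^3 - 90*c^2 - 280*c - 12*w^3 + w^2*(-44*c - 76) + w*(-37*c^2 - 226*c - 112)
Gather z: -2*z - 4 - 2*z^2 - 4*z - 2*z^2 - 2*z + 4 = -4*z^2 - 8*z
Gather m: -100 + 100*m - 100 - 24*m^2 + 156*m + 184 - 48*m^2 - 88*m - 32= -72*m^2 + 168*m - 48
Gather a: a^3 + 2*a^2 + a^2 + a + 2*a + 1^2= a^3 + 3*a^2 + 3*a + 1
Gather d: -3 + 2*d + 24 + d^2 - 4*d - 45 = d^2 - 2*d - 24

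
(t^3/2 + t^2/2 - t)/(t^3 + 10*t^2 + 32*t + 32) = t*(t - 1)/(2*(t^2 + 8*t + 16))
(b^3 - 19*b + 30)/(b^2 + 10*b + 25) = (b^2 - 5*b + 6)/(b + 5)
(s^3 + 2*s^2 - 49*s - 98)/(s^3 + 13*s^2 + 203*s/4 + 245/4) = 4*(s^2 - 5*s - 14)/(4*s^2 + 24*s + 35)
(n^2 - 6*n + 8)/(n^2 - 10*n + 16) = (n - 4)/(n - 8)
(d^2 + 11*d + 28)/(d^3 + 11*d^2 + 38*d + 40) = (d + 7)/(d^2 + 7*d + 10)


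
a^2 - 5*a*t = a*(a - 5*t)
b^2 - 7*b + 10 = (b - 5)*(b - 2)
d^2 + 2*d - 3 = (d - 1)*(d + 3)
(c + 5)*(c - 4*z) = c^2 - 4*c*z + 5*c - 20*z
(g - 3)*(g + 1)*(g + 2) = g^3 - 7*g - 6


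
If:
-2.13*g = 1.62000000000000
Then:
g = -0.76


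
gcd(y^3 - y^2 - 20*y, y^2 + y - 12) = y + 4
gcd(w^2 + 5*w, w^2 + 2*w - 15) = w + 5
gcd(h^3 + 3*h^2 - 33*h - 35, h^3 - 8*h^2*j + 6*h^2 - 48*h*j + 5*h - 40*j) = h + 1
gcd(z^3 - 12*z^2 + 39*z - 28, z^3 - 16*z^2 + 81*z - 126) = z - 7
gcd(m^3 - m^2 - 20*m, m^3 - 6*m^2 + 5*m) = m^2 - 5*m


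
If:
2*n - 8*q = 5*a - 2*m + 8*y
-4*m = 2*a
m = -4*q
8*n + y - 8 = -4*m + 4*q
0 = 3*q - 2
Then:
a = 16/3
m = -8/3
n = 104/33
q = 2/3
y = -128/33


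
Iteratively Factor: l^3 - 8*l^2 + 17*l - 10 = (l - 2)*(l^2 - 6*l + 5) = (l - 2)*(l - 1)*(l - 5)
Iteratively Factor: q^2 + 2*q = (q + 2)*(q)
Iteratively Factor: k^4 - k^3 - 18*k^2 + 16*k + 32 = (k + 4)*(k^3 - 5*k^2 + 2*k + 8) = (k - 2)*(k + 4)*(k^2 - 3*k - 4) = (k - 4)*(k - 2)*(k + 4)*(k + 1)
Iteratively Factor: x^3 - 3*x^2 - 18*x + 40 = (x + 4)*(x^2 - 7*x + 10) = (x - 2)*(x + 4)*(x - 5)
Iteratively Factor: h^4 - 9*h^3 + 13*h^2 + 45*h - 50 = (h - 1)*(h^3 - 8*h^2 + 5*h + 50) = (h - 5)*(h - 1)*(h^2 - 3*h - 10) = (h - 5)*(h - 1)*(h + 2)*(h - 5)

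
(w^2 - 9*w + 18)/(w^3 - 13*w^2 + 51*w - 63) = (w - 6)/(w^2 - 10*w + 21)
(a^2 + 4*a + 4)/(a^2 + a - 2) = (a + 2)/(a - 1)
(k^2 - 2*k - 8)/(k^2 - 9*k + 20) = (k + 2)/(k - 5)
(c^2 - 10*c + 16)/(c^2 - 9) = (c^2 - 10*c + 16)/(c^2 - 9)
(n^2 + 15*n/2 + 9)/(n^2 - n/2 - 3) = (n + 6)/(n - 2)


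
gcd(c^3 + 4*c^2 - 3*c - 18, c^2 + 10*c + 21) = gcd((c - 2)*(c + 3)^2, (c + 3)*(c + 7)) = c + 3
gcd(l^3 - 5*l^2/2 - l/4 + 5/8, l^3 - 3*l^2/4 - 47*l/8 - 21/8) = l + 1/2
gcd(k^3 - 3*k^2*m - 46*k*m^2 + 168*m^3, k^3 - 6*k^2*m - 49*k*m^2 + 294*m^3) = k^2 + k*m - 42*m^2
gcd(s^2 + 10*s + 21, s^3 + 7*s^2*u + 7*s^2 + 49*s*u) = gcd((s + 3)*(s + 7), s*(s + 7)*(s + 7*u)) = s + 7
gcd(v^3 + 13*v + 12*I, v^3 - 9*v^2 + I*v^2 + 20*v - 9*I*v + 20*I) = v + I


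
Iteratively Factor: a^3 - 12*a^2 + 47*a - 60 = (a - 3)*(a^2 - 9*a + 20) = (a - 4)*(a - 3)*(a - 5)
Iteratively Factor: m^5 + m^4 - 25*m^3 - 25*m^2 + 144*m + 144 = (m - 4)*(m^4 + 5*m^3 - 5*m^2 - 45*m - 36) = (m - 4)*(m - 3)*(m^3 + 8*m^2 + 19*m + 12) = (m - 4)*(m - 3)*(m + 4)*(m^2 + 4*m + 3) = (m - 4)*(m - 3)*(m + 1)*(m + 4)*(m + 3)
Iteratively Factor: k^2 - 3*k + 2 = (k - 2)*(k - 1)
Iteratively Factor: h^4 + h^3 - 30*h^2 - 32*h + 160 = (h - 5)*(h^3 + 6*h^2 - 32) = (h - 5)*(h + 4)*(h^2 + 2*h - 8) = (h - 5)*(h - 2)*(h + 4)*(h + 4)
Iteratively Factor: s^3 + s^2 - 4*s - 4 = (s + 2)*(s^2 - s - 2) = (s - 2)*(s + 2)*(s + 1)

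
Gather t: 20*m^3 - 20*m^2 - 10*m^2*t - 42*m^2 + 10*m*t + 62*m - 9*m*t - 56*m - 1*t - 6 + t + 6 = 20*m^3 - 62*m^2 + 6*m + t*(-10*m^2 + m)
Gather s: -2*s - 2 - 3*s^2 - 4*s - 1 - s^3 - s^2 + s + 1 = -s^3 - 4*s^2 - 5*s - 2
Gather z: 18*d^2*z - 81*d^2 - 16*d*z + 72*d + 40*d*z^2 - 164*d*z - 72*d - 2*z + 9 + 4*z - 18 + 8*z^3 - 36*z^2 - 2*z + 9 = -81*d^2 + 8*z^3 + z^2*(40*d - 36) + z*(18*d^2 - 180*d)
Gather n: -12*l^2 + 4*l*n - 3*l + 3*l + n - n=-12*l^2 + 4*l*n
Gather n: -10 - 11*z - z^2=-z^2 - 11*z - 10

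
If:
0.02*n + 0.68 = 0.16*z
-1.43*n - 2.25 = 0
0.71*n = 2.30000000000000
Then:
No Solution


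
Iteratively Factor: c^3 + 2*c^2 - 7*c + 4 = (c - 1)*(c^2 + 3*c - 4) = (c - 1)*(c + 4)*(c - 1)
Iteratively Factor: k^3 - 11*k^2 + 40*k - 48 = (k - 3)*(k^2 - 8*k + 16) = (k - 4)*(k - 3)*(k - 4)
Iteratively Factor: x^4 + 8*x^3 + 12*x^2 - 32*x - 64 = (x - 2)*(x^3 + 10*x^2 + 32*x + 32) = (x - 2)*(x + 4)*(x^2 + 6*x + 8) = (x - 2)*(x + 2)*(x + 4)*(x + 4)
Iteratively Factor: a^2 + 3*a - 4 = (a + 4)*(a - 1)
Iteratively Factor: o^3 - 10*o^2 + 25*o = (o - 5)*(o^2 - 5*o) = (o - 5)^2*(o)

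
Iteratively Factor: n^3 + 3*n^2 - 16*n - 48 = (n - 4)*(n^2 + 7*n + 12) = (n - 4)*(n + 4)*(n + 3)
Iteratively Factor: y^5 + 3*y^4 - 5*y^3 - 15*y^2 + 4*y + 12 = (y - 2)*(y^4 + 5*y^3 + 5*y^2 - 5*y - 6) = (y - 2)*(y + 2)*(y^3 + 3*y^2 - y - 3) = (y - 2)*(y - 1)*(y + 2)*(y^2 + 4*y + 3) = (y - 2)*(y - 1)*(y + 1)*(y + 2)*(y + 3)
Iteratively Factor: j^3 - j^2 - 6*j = (j + 2)*(j^2 - 3*j) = (j - 3)*(j + 2)*(j)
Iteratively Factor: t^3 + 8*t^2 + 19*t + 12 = (t + 3)*(t^2 + 5*t + 4) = (t + 3)*(t + 4)*(t + 1)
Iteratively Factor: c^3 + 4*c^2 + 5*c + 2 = (c + 1)*(c^2 + 3*c + 2) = (c + 1)*(c + 2)*(c + 1)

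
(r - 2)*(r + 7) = r^2 + 5*r - 14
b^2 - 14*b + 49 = (b - 7)^2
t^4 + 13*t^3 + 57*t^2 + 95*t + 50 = (t + 1)*(t + 2)*(t + 5)^2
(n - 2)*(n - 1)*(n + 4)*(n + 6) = n^4 + 7*n^3 - 4*n^2 - 52*n + 48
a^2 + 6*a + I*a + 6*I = (a + 6)*(a + I)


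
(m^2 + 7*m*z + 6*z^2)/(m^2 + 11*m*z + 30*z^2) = (m + z)/(m + 5*z)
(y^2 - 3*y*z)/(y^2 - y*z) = (y - 3*z)/(y - z)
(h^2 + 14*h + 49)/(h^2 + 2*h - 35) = (h + 7)/(h - 5)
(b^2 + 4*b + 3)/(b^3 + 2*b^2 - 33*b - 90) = (b + 1)/(b^2 - b - 30)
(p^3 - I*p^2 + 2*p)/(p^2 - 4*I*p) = (p^2 - I*p + 2)/(p - 4*I)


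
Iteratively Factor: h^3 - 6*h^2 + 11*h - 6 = (h - 2)*(h^2 - 4*h + 3) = (h - 3)*(h - 2)*(h - 1)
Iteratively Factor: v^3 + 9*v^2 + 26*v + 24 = (v + 2)*(v^2 + 7*v + 12) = (v + 2)*(v + 3)*(v + 4)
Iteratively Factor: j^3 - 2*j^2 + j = (j)*(j^2 - 2*j + 1) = j*(j - 1)*(j - 1)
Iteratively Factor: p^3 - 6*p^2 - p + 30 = (p - 3)*(p^2 - 3*p - 10) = (p - 5)*(p - 3)*(p + 2)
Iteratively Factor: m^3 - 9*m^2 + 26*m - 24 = (m - 3)*(m^2 - 6*m + 8) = (m - 3)*(m - 2)*(m - 4)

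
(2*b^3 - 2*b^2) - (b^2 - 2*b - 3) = 2*b^3 - 3*b^2 + 2*b + 3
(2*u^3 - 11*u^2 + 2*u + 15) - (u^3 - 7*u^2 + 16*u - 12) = u^3 - 4*u^2 - 14*u + 27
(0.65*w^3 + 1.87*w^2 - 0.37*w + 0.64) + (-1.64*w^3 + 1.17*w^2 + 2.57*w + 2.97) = -0.99*w^3 + 3.04*w^2 + 2.2*w + 3.61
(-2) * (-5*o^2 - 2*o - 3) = 10*o^2 + 4*o + 6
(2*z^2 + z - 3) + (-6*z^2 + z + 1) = -4*z^2 + 2*z - 2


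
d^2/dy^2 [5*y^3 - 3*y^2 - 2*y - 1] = 30*y - 6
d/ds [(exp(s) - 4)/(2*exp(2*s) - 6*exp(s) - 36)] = (-(exp(s) - 4)*(2*exp(s) - 3) + exp(2*s) - 3*exp(s) - 18)*exp(s)/(2*(-exp(2*s) + 3*exp(s) + 18)^2)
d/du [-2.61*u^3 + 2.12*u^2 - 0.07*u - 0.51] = -7.83*u^2 + 4.24*u - 0.07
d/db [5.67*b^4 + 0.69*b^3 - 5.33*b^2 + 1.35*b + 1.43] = 22.68*b^3 + 2.07*b^2 - 10.66*b + 1.35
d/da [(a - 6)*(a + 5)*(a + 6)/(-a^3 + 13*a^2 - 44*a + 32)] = 2*(9*a^4 - 80*a^3 - 98*a^2 + 2500*a - 4536)/(a^6 - 26*a^5 + 257*a^4 - 1208*a^3 + 2768*a^2 - 2816*a + 1024)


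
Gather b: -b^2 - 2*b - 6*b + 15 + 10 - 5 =-b^2 - 8*b + 20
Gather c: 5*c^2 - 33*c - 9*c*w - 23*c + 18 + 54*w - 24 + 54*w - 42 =5*c^2 + c*(-9*w - 56) + 108*w - 48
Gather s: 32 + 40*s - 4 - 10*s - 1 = 30*s + 27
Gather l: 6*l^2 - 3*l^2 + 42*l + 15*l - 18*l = 3*l^2 + 39*l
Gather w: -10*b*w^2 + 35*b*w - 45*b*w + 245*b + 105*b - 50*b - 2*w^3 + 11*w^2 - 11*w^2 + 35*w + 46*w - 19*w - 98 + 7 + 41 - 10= -10*b*w^2 + 300*b - 2*w^3 + w*(62 - 10*b) - 60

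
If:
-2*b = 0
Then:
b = 0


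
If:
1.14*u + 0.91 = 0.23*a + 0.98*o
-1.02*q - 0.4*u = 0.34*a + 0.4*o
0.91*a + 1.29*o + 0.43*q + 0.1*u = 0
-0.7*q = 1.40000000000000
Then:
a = -22.53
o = 15.91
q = -2.00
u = 8.34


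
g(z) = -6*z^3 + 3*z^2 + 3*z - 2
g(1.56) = -12.80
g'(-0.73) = -10.97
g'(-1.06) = -23.58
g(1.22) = -4.77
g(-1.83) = 39.33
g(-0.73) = -0.26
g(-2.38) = 88.74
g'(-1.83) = -68.26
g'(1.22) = -16.47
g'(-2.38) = -113.24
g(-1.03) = 4.65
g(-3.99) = 414.92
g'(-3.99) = -307.50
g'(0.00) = 3.00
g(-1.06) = 5.34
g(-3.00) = 178.00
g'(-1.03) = -22.28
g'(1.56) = -31.44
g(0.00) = -2.00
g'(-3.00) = -177.00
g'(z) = -18*z^2 + 6*z + 3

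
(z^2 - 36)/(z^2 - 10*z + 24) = (z + 6)/(z - 4)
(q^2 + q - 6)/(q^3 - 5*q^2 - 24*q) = (q - 2)/(q*(q - 8))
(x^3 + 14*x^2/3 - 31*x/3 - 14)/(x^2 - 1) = (x^2 + 11*x/3 - 14)/(x - 1)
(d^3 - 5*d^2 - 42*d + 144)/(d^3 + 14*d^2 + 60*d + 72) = (d^2 - 11*d + 24)/(d^2 + 8*d + 12)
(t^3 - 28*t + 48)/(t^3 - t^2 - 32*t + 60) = (t - 4)/(t - 5)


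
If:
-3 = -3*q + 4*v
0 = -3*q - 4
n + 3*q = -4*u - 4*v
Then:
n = 11 - 4*u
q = -4/3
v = -7/4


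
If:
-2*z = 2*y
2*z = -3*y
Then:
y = 0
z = 0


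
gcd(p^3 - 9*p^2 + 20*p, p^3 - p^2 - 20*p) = p^2 - 5*p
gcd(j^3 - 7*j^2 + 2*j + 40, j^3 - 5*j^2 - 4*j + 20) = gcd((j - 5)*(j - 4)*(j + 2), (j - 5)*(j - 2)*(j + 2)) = j^2 - 3*j - 10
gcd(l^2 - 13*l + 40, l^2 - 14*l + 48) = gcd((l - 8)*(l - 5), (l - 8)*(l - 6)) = l - 8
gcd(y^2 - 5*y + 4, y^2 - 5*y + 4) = y^2 - 5*y + 4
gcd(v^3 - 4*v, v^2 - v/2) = v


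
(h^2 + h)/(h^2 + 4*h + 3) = h/(h + 3)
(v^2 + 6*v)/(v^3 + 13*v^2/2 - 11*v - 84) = 2*v/(2*v^2 + v - 28)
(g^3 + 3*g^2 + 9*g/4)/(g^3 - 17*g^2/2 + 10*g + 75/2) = g*(2*g + 3)/(2*(g^2 - 10*g + 25))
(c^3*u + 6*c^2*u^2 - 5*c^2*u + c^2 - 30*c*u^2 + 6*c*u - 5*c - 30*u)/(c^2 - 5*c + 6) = (c^3*u + 6*c^2*u^2 - 5*c^2*u + c^2 - 30*c*u^2 + 6*c*u - 5*c - 30*u)/(c^2 - 5*c + 6)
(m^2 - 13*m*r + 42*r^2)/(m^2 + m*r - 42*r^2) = (m - 7*r)/(m + 7*r)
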